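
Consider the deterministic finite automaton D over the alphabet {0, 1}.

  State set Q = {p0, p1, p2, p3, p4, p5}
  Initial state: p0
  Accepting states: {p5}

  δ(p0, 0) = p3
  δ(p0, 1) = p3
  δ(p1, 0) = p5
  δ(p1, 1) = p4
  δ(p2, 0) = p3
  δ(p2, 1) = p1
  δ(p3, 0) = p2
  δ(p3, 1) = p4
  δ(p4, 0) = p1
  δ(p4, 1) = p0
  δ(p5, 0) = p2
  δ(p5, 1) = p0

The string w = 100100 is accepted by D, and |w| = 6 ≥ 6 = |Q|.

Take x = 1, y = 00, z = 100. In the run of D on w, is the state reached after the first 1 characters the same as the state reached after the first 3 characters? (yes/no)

yes

Run of D on the first 3 characters of w = 1 0 0:
  step 0: p0  (start)
  step 1: p3  (read 1: p0→p3)
  step 2: p2  (read 0: p3→p2)
  step 3: p3  (read 0: p2→p3)

After x (step 1): p3. After xy (step 3): p3.
They match, so y = 00 drives D around a cycle from p3 back to itself; pumping y any number of times keeps D in p3 before reading z, and xyⁱz ∈ L(D) for every i ≥ 0.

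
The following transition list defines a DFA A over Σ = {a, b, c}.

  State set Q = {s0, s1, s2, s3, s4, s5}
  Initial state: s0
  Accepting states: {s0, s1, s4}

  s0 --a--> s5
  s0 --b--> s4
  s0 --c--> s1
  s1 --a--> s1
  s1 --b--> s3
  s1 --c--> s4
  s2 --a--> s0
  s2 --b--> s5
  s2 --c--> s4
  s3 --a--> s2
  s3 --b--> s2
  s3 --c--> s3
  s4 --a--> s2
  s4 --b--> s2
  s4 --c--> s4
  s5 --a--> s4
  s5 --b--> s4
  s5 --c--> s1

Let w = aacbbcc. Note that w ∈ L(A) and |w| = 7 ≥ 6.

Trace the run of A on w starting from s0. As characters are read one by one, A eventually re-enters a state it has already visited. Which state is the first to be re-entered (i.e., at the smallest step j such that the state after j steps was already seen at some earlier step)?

s4

State sequence: s0 -a-> s5 -a-> s4 -c-> s4 -b-> s2 -b-> s5 -c-> s1 -c-> s4
First repeat at step 3: s4 was already visited.

The earliest repeat is at step j = 3: A is in s4, which it already visited at step i = 2.
The DFA has 6 states, so the proof of the pumping lemma guarantees a repeated state among the first 6+1 visited; the segment between the two visits is the pumpable y.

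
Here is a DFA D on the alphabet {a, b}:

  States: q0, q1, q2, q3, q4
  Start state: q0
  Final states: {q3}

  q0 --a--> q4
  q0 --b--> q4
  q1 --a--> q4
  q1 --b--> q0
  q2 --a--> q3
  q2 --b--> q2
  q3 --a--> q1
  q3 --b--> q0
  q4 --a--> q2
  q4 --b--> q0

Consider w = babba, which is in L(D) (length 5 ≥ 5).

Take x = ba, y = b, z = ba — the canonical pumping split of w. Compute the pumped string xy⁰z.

baba

xy⁰z = xz = ba·ba = baba.
Reading y = b takes D from q2 back to q2, so after x the machine is still in q2, and z then leads to the accepting state q3. Hence baba ∈ L(D).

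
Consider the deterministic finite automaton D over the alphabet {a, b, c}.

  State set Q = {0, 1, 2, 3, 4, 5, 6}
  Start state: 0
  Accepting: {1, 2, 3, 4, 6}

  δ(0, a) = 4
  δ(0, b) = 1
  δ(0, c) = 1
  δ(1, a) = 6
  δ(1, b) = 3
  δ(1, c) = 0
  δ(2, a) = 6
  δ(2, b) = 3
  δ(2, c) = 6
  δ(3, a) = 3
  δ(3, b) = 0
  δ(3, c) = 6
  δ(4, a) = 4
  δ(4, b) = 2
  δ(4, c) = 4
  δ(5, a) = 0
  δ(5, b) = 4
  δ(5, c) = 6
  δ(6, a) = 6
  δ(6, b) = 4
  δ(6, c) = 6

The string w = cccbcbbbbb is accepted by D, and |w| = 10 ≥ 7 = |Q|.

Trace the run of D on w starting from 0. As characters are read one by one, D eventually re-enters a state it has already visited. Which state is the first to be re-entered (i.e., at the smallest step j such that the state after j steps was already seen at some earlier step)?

0

State sequence: 0 -c-> 1 -c-> 0 -c-> 1 -b-> 3 -c-> 6 -b-> 4 -b-> 2 -b-> 3 -b-> 0 -b-> 1
First repeat at step 2: 0 was already visited.

The earliest repeat is at step j = 2: D is in 0, which it already visited at step i = 0.
Pumping length from the standard proof: p = 7 (the number of states). The repeated state found above gives |xy| = j ≤ 7 and |y| = j − i ≥ 1.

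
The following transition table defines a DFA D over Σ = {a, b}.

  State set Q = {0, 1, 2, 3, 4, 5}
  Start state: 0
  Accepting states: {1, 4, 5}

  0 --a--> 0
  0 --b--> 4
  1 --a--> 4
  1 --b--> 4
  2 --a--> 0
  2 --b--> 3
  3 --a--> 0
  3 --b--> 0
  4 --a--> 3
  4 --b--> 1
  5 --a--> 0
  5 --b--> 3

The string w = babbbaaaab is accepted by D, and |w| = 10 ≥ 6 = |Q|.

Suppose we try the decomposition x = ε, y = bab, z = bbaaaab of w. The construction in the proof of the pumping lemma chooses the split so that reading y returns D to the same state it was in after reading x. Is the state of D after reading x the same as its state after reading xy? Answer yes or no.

yes

Run of D on the first 3 characters of w = b a b:
  step 0: 0  (start)
  step 1: 4  (read b: 0→4)
  step 2: 3  (read a: 4→3)
  step 3: 0  (read b: 3→0)

After x (step 0): 0. After xy (step 3): 0.
They match, so y = bab drives D around a cycle from 0 back to itself; pumping y any number of times keeps D in 0 before reading z, and xyⁱz ∈ L(D) for every i ≥ 0.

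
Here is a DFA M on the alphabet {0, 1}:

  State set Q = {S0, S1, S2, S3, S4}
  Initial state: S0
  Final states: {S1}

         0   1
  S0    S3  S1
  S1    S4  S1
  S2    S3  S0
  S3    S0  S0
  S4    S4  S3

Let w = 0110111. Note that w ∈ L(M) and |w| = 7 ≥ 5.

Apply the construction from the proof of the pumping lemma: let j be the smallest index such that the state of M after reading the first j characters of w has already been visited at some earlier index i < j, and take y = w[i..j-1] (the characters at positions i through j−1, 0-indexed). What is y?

State sequence: S0 -0-> S3 -1-> S0 -1-> S1 -0-> S4 -1-> S3 -1-> S0 -1-> S1
First repeat at step 2: S0 was already visited.

So i = 0, j = 2, giving x = w[0:0] = ε, y = w[0:2] = 01, z = w[2:7] = 10111.
Check: |xy| = 2 ≤ 5 and |y| = 2 ≥ 1. Reading y takes M from S0 back to S0, so every xyⁱz is accepted.

01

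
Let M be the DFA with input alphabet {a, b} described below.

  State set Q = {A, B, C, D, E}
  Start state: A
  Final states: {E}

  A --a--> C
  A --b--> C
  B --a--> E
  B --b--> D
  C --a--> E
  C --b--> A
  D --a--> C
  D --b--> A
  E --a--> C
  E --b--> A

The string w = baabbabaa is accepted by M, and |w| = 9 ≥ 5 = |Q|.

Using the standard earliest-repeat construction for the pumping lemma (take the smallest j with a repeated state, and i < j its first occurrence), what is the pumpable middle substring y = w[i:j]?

aa

State sequence: A -b-> C -a-> E -a-> C -b-> A -b-> C -a-> E -b-> A -a-> C -a-> E
First repeat at step 3: C was already visited.

So i = 1, j = 3, giving x = w[0:1] = b, y = w[1:3] = aa, z = w[3:9] = bbabaa.
Check: |xy| = 3 ≤ 5 and |y| = 2 ≥ 1. Reading y takes M from C back to C, so every xyⁱz is accepted.
The DFA has 5 states, so the proof of the pumping lemma guarantees a repeated state among the first 5+1 visited; the segment between the two visits is the pumpable y.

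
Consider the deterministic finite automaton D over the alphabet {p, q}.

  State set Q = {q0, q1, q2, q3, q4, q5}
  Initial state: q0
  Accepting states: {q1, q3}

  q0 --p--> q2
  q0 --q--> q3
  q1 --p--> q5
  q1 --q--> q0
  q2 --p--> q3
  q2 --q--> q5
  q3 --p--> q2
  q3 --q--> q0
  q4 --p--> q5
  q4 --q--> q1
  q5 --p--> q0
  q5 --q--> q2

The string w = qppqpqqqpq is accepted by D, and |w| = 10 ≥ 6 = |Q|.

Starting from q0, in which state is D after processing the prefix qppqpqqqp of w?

State sequence: q0 -q-> q3 -p-> q2 -p-> q3 -q-> q0 -p-> q2 -q-> q5 -q-> q2 -q-> q5 -p-> q0

After reading 9 characters, D is in state q0.

q0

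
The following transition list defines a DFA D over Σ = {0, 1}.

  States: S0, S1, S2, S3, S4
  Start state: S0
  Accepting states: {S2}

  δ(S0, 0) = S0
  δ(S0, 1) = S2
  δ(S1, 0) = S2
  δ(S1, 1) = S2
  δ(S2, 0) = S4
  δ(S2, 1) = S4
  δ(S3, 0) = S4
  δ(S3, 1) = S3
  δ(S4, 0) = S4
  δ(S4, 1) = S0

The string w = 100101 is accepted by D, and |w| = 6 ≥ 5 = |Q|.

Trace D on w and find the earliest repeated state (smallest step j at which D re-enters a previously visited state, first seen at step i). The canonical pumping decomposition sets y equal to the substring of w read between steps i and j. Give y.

State sequence: S0 -1-> S2 -0-> S4 -0-> S4 -1-> S0 -0-> S0 -1-> S2
First repeat at step 3: S4 was already visited.

So i = 2, j = 3, giving x = w[0:2] = 10, y = w[2:3] = 0, z = w[3:6] = 101.
Check: |xy| = 3 ≤ 5 and |y| = 1 ≥ 1. Reading y takes D from S4 back to S4, so every xyⁱz is accepted.
Pumping length from the standard proof: p = 5 (the number of states). The repeated state found above gives |xy| = j ≤ 5 and |y| = j − i ≥ 1.

0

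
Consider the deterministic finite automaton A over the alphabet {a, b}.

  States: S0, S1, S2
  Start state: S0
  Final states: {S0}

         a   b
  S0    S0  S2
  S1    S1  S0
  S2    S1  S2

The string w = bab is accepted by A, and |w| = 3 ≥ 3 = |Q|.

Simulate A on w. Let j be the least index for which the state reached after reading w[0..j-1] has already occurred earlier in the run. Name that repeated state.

State sequence: S0 -b-> S2 -a-> S1 -b-> S0
First repeat at step 3: S0 was already visited.

The earliest repeat is at step j = 3: A is in S0, which it already visited at step i = 0.
Since A has 3 states, any run of length ≥ 3 visits 3+1 states, so by pigeonhole some state repeats within the first 3 steps — that repeat gives the pumpable loop.

S0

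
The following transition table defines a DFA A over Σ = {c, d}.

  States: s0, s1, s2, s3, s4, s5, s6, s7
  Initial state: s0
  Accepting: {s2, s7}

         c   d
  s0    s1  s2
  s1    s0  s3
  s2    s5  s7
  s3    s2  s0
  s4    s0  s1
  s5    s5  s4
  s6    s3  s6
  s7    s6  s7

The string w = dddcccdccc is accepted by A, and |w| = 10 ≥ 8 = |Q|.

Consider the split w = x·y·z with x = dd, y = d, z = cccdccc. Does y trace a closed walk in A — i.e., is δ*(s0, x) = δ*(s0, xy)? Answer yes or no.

State sequence: s0 -d-> s2 -d-> s7 -d-> s7

After x (step 2): s7. After xy (step 3): s7.
They match, so y = d drives A around a cycle from s7 back to itself; pumping y any number of times keeps A in s7 before reading z, and xyⁱz ∈ L(A) for every i ≥ 0.

yes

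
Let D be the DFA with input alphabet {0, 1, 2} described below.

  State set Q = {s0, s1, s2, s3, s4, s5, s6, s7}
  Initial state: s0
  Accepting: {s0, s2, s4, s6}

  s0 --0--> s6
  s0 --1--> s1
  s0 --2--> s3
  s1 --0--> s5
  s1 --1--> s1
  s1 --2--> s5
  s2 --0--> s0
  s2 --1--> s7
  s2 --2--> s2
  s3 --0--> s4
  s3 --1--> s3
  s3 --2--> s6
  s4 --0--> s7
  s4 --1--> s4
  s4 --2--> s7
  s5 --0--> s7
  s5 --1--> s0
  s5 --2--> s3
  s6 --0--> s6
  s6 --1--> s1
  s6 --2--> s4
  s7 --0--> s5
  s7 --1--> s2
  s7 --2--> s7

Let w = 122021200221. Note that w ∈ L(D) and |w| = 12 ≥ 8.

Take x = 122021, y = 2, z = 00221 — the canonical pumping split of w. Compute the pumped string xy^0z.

xy⁰z = xz = 122021·00221 = 12202100221.
Reading y = 2 takes D from s2 back to s2, so after x the machine is still in s2, and z then leads to the accepting state s2. Hence 12202100221 ∈ L(D).

12202100221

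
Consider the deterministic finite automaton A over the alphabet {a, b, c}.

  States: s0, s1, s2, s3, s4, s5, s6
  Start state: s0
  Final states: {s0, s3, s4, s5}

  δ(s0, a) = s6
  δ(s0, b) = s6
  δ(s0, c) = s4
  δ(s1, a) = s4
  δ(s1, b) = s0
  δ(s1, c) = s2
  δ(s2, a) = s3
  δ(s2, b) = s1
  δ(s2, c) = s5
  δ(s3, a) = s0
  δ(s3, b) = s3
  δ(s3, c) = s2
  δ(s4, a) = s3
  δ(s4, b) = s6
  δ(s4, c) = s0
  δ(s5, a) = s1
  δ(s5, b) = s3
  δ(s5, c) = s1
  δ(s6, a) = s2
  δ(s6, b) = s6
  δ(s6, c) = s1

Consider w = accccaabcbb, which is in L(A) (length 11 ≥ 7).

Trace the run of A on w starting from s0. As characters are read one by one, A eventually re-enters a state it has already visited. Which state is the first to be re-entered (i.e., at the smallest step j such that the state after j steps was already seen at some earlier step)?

s1

State sequence: s0 -a-> s6 -c-> s1 -c-> s2 -c-> s5 -c-> s1 -a-> s4 -a-> s3 -b-> s3 -c-> s2 -b-> s1 -b-> s0
First repeat at step 5: s1 was already visited.

The earliest repeat is at step j = 5: A is in s1, which it already visited at step i = 2.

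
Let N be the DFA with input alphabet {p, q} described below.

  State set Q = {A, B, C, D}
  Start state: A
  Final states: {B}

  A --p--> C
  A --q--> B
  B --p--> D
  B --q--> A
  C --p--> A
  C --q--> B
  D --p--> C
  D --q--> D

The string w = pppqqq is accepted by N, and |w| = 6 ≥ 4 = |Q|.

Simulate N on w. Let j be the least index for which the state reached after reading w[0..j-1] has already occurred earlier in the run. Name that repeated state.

Run of N on w = p p p q q q:
  step 0: A  (start)
  step 1: C  (read p: A→C)
  step 2: A  (read p: C→A)   ← first repeat (A seen earlier)
  step 3: C  (read p: A→C)
  step 4: B  (read q: C→B)
  step 5: A  (read q: B→A)
  step 6: B  (read q: A→B)

The earliest repeat is at step j = 2: N is in A, which it already visited at step i = 0.
The DFA has 4 states, so the proof of the pumping lemma guarantees a repeated state among the first 4+1 visited; the segment between the two visits is the pumpable y.

A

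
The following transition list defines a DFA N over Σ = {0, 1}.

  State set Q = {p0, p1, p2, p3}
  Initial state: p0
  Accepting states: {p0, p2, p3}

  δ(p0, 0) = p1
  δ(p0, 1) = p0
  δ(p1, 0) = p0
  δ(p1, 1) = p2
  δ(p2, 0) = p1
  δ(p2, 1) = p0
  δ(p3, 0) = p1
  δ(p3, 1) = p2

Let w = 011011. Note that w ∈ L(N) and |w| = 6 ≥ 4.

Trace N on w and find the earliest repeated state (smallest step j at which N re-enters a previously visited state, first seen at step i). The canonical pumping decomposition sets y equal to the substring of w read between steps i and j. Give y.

State sequence: p0 -0-> p1 -1-> p2 -1-> p0 -0-> p1 -1-> p2 -1-> p0
First repeat at step 3: p0 was already visited.

So i = 0, j = 3, giving x = w[0:0] = ε, y = w[0:3] = 011, z = w[3:6] = 011.
Check: |xy| = 3 ≤ 4 and |y| = 3 ≥ 1. Reading y takes N from p0 back to p0, so every xyⁱz is accepted.

011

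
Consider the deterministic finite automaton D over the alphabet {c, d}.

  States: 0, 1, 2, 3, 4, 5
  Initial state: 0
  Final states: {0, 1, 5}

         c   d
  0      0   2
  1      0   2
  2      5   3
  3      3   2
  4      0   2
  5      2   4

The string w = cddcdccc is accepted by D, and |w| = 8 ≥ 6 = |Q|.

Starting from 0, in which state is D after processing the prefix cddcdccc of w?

5

State sequence: 0 -c-> 0 -d-> 2 -d-> 3 -c-> 3 -d-> 2 -c-> 5 -c-> 2 -c-> 5

After reading 8 characters, D is in state 5.
(This kind of state-tracing is the core of the pumping-lemma construction: with 6 states, pigeonhole forces a repeat within the first 6 steps.)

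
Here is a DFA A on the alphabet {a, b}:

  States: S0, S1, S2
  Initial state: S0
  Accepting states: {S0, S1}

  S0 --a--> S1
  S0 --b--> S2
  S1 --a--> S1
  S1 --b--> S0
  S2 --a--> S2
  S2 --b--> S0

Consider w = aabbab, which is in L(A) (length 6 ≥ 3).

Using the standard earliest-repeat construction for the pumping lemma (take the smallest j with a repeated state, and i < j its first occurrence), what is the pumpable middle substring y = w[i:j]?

Run of A on w = a a b b a b:
  step 0: S0  (start)
  step 1: S1  (read a: S0→S1)
  step 2: S1  (read a: S1→S1)   ← first repeat (S1 seen earlier)
  step 3: S0  (read b: S1→S0)
  step 4: S2  (read b: S0→S2)
  step 5: S2  (read a: S2→S2)
  step 6: S0  (read b: S2→S0)

So i = 1, j = 2, giving x = w[0:1] = a, y = w[1:2] = a, z = w[2:6] = bbab.
Check: |xy| = 2 ≤ 3 and |y| = 1 ≥ 1. Reading y takes A from S1 back to S1, so every xyⁱz is accepted.

a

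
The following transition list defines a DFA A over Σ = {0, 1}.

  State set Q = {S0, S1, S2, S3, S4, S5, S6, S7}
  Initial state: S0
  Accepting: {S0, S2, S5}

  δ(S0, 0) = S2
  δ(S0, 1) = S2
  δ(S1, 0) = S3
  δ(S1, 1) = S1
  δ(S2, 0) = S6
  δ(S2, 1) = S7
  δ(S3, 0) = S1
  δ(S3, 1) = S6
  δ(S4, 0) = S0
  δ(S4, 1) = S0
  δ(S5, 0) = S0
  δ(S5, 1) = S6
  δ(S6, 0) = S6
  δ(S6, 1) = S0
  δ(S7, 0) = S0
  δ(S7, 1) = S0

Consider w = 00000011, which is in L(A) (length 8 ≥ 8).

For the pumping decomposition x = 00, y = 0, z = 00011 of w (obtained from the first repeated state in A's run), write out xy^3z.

xy^3z = 00·0·0·0·00011 = 0000000011.
Reading y = 0 takes A from S6 back to S6, so after x·y·y·y the machine is still in S6, and z then leads to the accepting state S2. Hence 0000000011 ∈ L(A).

0000000011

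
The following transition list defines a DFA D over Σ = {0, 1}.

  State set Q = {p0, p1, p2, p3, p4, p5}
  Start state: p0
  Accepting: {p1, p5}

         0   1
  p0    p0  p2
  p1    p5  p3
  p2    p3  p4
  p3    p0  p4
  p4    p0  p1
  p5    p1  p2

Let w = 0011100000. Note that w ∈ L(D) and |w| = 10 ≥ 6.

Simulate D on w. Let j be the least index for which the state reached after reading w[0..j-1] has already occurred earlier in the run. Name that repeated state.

State sequence: p0 -0-> p0 -0-> p0 -1-> p2 -1-> p4 -1-> p1 -0-> p5 -0-> p1 -0-> p5 -0-> p1 -0-> p5
First repeat at step 1: p0 was already visited.

The earliest repeat is at step j = 1: D is in p0, which it already visited at step i = 0.
Pumping length from the standard proof: p = 6 (the number of states). The repeated state found above gives |xy| = j ≤ 6 and |y| = j − i ≥ 1.

p0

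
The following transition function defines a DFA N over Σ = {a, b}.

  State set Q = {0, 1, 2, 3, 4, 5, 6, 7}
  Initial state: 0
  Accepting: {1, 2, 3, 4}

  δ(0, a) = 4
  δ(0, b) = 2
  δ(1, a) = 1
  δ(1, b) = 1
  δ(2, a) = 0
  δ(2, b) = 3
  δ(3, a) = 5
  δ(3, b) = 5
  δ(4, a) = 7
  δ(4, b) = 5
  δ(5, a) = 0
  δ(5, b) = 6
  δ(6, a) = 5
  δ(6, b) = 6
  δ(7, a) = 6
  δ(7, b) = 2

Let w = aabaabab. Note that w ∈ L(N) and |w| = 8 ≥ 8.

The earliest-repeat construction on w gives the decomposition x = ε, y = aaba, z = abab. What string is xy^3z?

aabaaabaaabaabab

xy^3z = ε·aaba·aaba·aaba·abab = aabaaabaaabaabab.
Reading y = aaba takes N from 0 back to 0, so after x·y·y·y the machine is still in 0, and z then leads to the accepting state 2. Hence aabaaabaaabaabab ∈ L(N).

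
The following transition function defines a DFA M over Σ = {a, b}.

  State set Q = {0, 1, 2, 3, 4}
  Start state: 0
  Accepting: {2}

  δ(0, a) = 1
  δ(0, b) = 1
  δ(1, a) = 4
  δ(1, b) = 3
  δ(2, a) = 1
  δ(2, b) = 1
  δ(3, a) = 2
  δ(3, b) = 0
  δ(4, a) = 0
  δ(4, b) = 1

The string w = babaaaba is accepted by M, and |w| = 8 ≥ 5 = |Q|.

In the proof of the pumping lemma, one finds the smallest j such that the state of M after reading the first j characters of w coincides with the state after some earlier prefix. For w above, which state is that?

Run of M on w = b a b a a a b a:
  step 0: 0  (start)
  step 1: 1  (read b: 0→1)
  step 2: 4  (read a: 1→4)
  step 3: 1  (read b: 4→1)   ← first repeat (1 seen earlier)
  step 4: 4  (read a: 1→4)
  step 5: 0  (read a: 4→0)
  step 6: 1  (read a: 0→1)
  step 7: 3  (read b: 1→3)
  step 8: 2  (read a: 3→2)

The earliest repeat is at step j = 3: M is in 1, which it already visited at step i = 1.
With |Q| = 5, pigeonhole forces a state repeat no later than step 5; the substring read between the first and second visits to that state can be pumped.

1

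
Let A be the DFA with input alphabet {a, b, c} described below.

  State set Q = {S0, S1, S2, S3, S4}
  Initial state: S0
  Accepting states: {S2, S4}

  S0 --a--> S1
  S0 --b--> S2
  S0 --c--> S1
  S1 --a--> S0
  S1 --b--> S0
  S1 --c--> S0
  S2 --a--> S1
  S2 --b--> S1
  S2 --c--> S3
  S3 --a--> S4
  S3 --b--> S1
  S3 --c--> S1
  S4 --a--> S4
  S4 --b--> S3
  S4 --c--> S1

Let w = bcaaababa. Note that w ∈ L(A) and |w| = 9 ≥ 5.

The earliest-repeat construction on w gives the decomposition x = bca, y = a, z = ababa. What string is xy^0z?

bcaababa

xy⁰z = xz = bca·ababa = bcaababa.
Reading y = a takes A from S4 back to S4, so after x the machine is still in S4, and z then leads to the accepting state S4. Hence bcaababa ∈ L(A).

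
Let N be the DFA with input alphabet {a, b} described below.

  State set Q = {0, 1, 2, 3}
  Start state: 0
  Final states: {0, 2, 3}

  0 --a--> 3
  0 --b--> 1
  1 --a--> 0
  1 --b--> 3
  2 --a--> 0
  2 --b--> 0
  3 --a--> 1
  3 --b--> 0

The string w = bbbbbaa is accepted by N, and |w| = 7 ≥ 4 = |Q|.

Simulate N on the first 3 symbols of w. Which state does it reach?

State sequence: 0 -b-> 1 -b-> 3 -b-> 0

After reading 3 characters, N is in state 0.
(This kind of state-tracing is the core of the pumping-lemma construction: with 4 states, pigeonhole forces a repeat within the first 4 steps.)

0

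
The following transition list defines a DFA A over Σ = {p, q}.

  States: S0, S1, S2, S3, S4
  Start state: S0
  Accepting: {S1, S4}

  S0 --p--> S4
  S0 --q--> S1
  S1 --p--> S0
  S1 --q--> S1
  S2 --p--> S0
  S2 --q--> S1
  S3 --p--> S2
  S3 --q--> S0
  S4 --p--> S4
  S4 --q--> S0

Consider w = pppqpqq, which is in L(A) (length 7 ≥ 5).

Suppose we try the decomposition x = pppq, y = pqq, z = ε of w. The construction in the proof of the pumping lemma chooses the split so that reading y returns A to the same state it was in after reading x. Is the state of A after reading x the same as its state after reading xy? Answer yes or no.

Run of A on the first 7 characters of w = p p p q p q q:
  step 0: S0  (start)
  step 1: S4  (read p: S0→S4)
  step 2: S4  (read p: S4→S4)
  step 3: S4  (read p: S4→S4)
  step 4: S0  (read q: S4→S0)
  step 5: S4  (read p: S0→S4)
  step 6: S0  (read q: S4→S0)
  step 7: S1  (read q: S0→S1)

After x (step 4): S0. After xy (step 7): S1.
They differ (S0 ≠ S1), so y is not a cycle from the state after x; this split is not the one the pumping-lemma construction produces, and pumping y need not keep the string in L(A).

no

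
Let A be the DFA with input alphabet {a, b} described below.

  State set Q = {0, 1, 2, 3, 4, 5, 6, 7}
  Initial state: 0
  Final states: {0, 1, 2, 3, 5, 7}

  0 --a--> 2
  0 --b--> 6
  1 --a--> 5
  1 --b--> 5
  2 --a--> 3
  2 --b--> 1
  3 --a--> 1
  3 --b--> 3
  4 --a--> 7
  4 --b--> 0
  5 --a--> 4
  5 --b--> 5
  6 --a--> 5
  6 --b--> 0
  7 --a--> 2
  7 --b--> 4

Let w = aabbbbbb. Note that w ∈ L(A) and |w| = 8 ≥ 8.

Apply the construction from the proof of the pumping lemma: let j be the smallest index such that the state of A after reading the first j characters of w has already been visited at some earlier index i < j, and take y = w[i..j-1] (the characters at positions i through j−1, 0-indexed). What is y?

Run of A on w = a a b b b b b b:
  step 0: 0  (start)
  step 1: 2  (read a: 0→2)
  step 2: 3  (read a: 2→3)
  step 3: 3  (read b: 3→3)   ← first repeat (3 seen earlier)
  step 4: 3  (read b: 3→3)
  step 5: 3  (read b: 3→3)
  step 6: 3  (read b: 3→3)
  step 7: 3  (read b: 3→3)
  step 8: 3  (read b: 3→3)

So i = 2, j = 3, giving x = w[0:2] = aa, y = w[2:3] = b, z = w[3:8] = bbbbb.
Check: |xy| = 3 ≤ 8 and |y| = 1 ≥ 1. Reading y takes A from 3 back to 3, so every xyⁱz is accepted.

b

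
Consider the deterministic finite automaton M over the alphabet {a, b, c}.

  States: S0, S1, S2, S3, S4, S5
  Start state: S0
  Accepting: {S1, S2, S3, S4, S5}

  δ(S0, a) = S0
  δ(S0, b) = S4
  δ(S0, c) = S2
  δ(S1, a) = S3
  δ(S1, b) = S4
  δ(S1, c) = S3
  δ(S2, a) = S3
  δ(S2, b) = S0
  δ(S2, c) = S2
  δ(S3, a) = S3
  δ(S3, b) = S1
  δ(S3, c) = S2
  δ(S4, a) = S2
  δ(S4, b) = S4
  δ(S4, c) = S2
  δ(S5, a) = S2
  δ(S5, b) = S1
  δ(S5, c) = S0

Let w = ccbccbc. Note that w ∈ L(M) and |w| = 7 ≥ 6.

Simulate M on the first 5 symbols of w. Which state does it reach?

State sequence: S0 -c-> S2 -c-> S2 -b-> S0 -c-> S2 -c-> S2

After reading 5 characters, M is in state S2.

S2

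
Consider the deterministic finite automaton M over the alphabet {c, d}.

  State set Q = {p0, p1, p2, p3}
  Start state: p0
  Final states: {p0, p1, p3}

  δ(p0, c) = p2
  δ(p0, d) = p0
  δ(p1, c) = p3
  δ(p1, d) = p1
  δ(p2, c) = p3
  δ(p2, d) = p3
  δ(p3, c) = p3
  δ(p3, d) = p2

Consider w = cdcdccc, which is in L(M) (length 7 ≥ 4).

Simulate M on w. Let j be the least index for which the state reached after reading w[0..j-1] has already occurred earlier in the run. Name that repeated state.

p3

Run of M on w = c d c d c c c:
  step 0: p0  (start)
  step 1: p2  (read c: p0→p2)
  step 2: p3  (read d: p2→p3)
  step 3: p3  (read c: p3→p3)   ← first repeat (p3 seen earlier)
  step 4: p2  (read d: p3→p2)
  step 5: p3  (read c: p2→p3)
  step 6: p3  (read c: p3→p3)
  step 7: p3  (read c: p3→p3)

The earliest repeat is at step j = 3: M is in p3, which it already visited at step i = 2.
With |Q| = 4, pigeonhole forces a state repeat no later than step 4; the substring read between the first and second visits to that state can be pumped.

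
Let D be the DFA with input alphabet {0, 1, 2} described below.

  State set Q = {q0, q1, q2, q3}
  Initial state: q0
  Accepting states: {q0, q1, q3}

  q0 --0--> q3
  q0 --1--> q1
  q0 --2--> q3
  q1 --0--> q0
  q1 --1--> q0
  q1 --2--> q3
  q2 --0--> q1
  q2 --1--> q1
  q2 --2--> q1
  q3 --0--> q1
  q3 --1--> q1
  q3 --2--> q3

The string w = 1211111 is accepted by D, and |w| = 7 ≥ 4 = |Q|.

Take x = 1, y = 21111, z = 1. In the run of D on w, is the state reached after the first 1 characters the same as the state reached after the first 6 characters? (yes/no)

Run of D on the first 6 characters of w = 1 2 1 1 1 1:
  step 0: q0  (start)
  step 1: q1  (read 1: q0→q1)
  step 2: q3  (read 2: q1→q3)
  step 3: q1  (read 1: q3→q1)
  step 4: q0  (read 1: q1→q0)
  step 5: q1  (read 1: q0→q1)
  step 6: q0  (read 1: q1→q0)

After x (step 1): q1. After xy (step 6): q0.
They differ (q1 ≠ q0), so y is not a cycle from the state after x; this split is not the one the pumping-lemma construction produces, and pumping y need not keep the string in L(D).

no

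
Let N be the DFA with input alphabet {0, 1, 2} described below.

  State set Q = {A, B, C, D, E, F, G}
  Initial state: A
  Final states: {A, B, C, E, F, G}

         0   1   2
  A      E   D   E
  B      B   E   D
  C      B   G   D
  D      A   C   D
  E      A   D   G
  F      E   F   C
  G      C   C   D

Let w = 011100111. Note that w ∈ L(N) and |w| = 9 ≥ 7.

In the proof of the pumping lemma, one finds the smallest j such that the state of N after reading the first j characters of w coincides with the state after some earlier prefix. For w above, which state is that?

State sequence: A -0-> E -1-> D -1-> C -1-> G -0-> C -0-> B -1-> E -1-> D -1-> C
First repeat at step 5: C was already visited.

The earliest repeat is at step j = 5: N is in C, which it already visited at step i = 3.

C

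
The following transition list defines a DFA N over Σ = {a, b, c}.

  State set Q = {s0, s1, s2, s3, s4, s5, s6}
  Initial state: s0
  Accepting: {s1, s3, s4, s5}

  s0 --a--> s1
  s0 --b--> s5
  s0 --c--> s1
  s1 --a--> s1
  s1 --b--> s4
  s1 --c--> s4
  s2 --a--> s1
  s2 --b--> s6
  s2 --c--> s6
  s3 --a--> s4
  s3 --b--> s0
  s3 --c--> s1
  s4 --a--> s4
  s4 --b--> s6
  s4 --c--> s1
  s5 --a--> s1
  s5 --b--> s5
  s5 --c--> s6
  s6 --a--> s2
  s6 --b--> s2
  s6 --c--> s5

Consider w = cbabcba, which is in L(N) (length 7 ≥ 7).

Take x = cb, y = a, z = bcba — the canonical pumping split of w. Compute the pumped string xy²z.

cbaabcba

xy^2z = cb·a·a·bcba = cbaabcba.
Reading y = a takes N from s4 back to s4, so after x·y·y the machine is still in s4, and z then leads to the accepting state s1. Hence cbaabcba ∈ L(N).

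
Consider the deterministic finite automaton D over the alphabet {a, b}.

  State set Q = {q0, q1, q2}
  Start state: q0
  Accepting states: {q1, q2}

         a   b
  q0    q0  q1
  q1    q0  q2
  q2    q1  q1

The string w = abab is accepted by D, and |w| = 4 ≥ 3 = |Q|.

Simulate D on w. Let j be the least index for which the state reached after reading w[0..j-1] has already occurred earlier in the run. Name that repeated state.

State sequence: q0 -a-> q0 -b-> q1 -a-> q0 -b-> q1
First repeat at step 1: q0 was already visited.

The earliest repeat is at step j = 1: D is in q0, which it already visited at step i = 0.
With |Q| = 3, pigeonhole forces a state repeat no later than step 3; the substring read between the first and second visits to that state can be pumped.

q0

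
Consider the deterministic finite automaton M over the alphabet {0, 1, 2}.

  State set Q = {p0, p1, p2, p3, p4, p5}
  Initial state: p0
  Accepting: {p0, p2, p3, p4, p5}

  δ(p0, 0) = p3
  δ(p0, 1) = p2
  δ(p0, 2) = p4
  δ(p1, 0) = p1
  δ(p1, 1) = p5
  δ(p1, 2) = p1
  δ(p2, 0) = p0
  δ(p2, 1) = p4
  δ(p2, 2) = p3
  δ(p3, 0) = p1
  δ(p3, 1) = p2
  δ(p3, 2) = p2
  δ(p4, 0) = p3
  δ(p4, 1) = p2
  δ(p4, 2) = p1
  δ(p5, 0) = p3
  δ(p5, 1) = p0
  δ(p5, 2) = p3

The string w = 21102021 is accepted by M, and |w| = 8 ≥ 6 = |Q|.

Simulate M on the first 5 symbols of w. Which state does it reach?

State sequence: p0 -2-> p4 -1-> p2 -1-> p4 -0-> p3 -2-> p2

After reading 5 characters, M is in state p2.

p2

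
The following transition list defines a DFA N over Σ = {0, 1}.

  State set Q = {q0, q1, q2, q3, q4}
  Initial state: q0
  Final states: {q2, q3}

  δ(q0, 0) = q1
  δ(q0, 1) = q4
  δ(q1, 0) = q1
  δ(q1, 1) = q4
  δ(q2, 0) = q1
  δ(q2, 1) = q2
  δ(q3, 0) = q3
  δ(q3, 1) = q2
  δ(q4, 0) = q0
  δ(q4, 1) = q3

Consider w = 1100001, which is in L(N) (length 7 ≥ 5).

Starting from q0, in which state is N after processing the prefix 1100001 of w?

Run of N on the first 7 characters of w = 1 1 0 0 0 0 1:
  step 0: q0  (start)
  step 1: q4  (read 1: q0→q4)
  step 2: q3  (read 1: q4→q3)
  step 3: q3  (read 0: q3→q3)
  step 4: q3  (read 0: q3→q3)
  step 5: q3  (read 0: q3→q3)
  step 6: q3  (read 0: q3→q3)
  step 7: q2  (read 1: q3→q2)

After reading 7 characters, N is in state q2.

q2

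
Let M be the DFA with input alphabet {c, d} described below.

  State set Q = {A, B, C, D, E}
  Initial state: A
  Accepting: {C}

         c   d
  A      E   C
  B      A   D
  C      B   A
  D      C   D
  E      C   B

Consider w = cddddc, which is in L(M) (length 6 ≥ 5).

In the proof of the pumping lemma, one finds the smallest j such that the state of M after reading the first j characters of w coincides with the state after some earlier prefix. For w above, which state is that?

Run of M on w = c d d d d c:
  step 0: A  (start)
  step 1: E  (read c: A→E)
  step 2: B  (read d: E→B)
  step 3: D  (read d: B→D)
  step 4: D  (read d: D→D)   ← first repeat (D seen earlier)
  step 5: D  (read d: D→D)
  step 6: C  (read c: D→C)

The earliest repeat is at step j = 4: M is in D, which it already visited at step i = 3.
Since M has 5 states, any run of length ≥ 5 visits 5+1 states, so by pigeonhole some state repeats within the first 5 steps — that repeat gives the pumpable loop.

D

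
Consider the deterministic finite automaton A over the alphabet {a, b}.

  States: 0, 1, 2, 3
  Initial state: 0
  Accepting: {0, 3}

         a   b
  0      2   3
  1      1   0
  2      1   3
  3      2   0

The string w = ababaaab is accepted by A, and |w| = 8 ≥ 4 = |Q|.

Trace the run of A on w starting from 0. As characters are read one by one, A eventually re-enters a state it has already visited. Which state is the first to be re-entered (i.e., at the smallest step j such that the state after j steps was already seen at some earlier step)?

2

State sequence: 0 -a-> 2 -b-> 3 -a-> 2 -b-> 3 -a-> 2 -a-> 1 -a-> 1 -b-> 0
First repeat at step 3: 2 was already visited.

The earliest repeat is at step j = 3: A is in 2, which it already visited at step i = 1.
Pumping length from the standard proof: p = 4 (the number of states). The repeated state found above gives |xy| = j ≤ 4 and |y| = j − i ≥ 1.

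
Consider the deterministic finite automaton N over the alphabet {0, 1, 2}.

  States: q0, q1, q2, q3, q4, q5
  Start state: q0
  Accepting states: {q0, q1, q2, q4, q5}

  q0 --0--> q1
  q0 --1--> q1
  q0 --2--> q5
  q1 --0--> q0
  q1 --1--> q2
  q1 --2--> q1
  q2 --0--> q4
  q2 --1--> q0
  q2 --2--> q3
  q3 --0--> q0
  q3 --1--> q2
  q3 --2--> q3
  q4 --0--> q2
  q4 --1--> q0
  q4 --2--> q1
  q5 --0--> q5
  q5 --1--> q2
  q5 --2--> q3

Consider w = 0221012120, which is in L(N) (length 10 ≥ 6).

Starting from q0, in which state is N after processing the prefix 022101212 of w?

q3

State sequence: q0 -0-> q1 -2-> q1 -2-> q1 -1-> q2 -0-> q4 -1-> q0 -2-> q5 -1-> q2 -2-> q3

After reading 9 characters, N is in state q3.
(This kind of state-tracing is the core of the pumping-lemma construction: with 6 states, pigeonhole forces a repeat within the first 6 steps.)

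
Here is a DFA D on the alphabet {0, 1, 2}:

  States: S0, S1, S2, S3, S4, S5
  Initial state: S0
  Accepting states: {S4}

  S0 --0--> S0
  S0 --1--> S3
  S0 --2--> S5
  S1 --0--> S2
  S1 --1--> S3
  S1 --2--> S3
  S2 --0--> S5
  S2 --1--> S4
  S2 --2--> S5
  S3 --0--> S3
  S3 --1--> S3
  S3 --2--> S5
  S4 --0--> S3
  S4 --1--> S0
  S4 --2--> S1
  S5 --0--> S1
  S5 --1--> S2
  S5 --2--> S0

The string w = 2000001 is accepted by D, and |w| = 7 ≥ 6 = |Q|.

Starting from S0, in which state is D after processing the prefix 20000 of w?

S1

Run of D on the first 5 characters of w = 2 0 0 0 0:
  step 0: S0  (start)
  step 1: S5  (read 2: S0→S5)
  step 2: S1  (read 0: S5→S1)
  step 3: S2  (read 0: S1→S2)
  step 4: S5  (read 0: S2→S5)
  step 5: S1  (read 0: S5→S1)

After reading 5 characters, D is in state S1.
(This kind of state-tracing is the core of the pumping-lemma construction: with 6 states, pigeonhole forces a repeat within the first 6 steps.)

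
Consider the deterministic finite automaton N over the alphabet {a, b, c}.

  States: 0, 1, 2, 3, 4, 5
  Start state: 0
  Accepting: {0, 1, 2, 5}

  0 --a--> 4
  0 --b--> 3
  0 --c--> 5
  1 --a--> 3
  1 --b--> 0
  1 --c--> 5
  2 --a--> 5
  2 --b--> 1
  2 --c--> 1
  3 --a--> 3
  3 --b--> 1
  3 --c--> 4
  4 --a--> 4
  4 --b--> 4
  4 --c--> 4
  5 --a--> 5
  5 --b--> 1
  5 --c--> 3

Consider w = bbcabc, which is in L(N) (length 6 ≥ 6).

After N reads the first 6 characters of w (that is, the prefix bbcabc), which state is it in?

State sequence: 0 -b-> 3 -b-> 1 -c-> 5 -a-> 5 -b-> 1 -c-> 5

After reading 6 characters, N is in state 5.
(This kind of state-tracing is the core of the pumping-lemma construction: with 6 states, pigeonhole forces a repeat within the first 6 steps.)

5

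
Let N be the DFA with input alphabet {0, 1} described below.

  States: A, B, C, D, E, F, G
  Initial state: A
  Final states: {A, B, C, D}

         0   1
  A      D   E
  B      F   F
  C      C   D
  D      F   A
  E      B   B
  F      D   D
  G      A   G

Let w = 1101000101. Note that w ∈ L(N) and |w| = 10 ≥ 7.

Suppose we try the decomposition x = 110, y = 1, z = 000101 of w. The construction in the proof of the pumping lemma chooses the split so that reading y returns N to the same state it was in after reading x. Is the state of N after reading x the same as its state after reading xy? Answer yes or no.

no

State sequence: A -1-> E -1-> B -0-> F -1-> D

After x (step 3): F. After xy (step 4): D.
They differ (F ≠ D), so y is not a cycle from the state after x; this split is not the one the pumping-lemma construction produces, and pumping y need not keep the string in L(N).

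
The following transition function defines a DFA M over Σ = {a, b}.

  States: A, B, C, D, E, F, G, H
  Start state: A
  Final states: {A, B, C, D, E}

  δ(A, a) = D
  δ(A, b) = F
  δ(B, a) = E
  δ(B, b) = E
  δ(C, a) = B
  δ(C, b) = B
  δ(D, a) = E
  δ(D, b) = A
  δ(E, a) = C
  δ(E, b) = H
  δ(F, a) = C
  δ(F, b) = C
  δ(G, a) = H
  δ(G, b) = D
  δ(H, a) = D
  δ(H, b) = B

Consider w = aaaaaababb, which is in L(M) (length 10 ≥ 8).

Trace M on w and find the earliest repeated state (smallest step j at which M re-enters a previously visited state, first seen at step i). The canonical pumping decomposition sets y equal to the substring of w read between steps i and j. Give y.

aaa

State sequence: A -a-> D -a-> E -a-> C -a-> B -a-> E -a-> C -b-> B -a-> E -b-> H -b-> B
First repeat at step 5: E was already visited.

So i = 2, j = 5, giving x = w[0:2] = aa, y = w[2:5] = aaa, z = w[5:10] = ababb.
Check: |xy| = 5 ≤ 8 and |y| = 3 ≥ 1. Reading y takes M from E back to E, so every xyⁱz is accepted.
The DFA has 8 states, so the proof of the pumping lemma guarantees a repeated state among the first 8+1 visited; the segment between the two visits is the pumpable y.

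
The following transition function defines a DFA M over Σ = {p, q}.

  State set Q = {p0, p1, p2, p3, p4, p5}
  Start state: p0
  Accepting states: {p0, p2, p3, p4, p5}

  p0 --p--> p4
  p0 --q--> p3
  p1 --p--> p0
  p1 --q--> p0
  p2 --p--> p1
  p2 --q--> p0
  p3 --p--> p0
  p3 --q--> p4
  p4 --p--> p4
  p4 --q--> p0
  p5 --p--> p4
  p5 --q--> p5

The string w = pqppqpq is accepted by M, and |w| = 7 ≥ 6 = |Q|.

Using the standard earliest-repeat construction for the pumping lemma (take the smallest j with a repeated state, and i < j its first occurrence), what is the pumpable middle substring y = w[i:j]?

State sequence: p0 -p-> p4 -q-> p0 -p-> p4 -p-> p4 -q-> p0 -p-> p4 -q-> p0
First repeat at step 2: p0 was already visited.

So i = 0, j = 2, giving x = w[0:0] = ε, y = w[0:2] = pq, z = w[2:7] = ppqpq.
Check: |xy| = 2 ≤ 6 and |y| = 2 ≥ 1. Reading y takes M from p0 back to p0, so every xyⁱz is accepted.

pq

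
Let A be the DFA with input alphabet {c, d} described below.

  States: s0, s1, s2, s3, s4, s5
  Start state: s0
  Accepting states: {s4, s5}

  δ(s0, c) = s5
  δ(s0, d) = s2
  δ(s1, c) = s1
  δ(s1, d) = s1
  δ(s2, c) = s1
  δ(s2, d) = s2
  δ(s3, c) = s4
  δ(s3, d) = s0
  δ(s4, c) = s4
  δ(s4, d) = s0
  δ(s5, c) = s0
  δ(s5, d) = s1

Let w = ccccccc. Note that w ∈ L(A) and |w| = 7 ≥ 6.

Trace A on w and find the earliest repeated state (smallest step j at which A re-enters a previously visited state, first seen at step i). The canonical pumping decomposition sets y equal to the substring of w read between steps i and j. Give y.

State sequence: s0 -c-> s5 -c-> s0 -c-> s5 -c-> s0 -c-> s5 -c-> s0 -c-> s5
First repeat at step 2: s0 was already visited.

So i = 0, j = 2, giving x = w[0:0] = ε, y = w[0:2] = cc, z = w[2:7] = ccccc.
Check: |xy| = 2 ≤ 6 and |y| = 2 ≥ 1. Reading y takes A from s0 back to s0, so every xyⁱz is accepted.
Pumping length from the standard proof: p = 6 (the number of states). The repeated state found above gives |xy| = j ≤ 6 and |y| = j − i ≥ 1.

cc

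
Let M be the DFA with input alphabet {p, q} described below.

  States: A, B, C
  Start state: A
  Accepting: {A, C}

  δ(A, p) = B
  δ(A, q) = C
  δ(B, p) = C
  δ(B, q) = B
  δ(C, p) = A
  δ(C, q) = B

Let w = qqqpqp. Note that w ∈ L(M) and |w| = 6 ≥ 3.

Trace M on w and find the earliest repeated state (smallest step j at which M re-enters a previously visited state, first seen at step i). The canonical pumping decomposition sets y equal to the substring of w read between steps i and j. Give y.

q

Run of M on w = q q q p q p:
  step 0: A  (start)
  step 1: C  (read q: A→C)
  step 2: B  (read q: C→B)
  step 3: B  (read q: B→B)   ← first repeat (B seen earlier)
  step 4: C  (read p: B→C)
  step 5: B  (read q: C→B)
  step 6: C  (read p: B→C)

So i = 2, j = 3, giving x = w[0:2] = qq, y = w[2:3] = q, z = w[3:6] = pqp.
Check: |xy| = 3 ≤ 3 and |y| = 1 ≥ 1. Reading y takes M from B back to B, so every xyⁱz is accepted.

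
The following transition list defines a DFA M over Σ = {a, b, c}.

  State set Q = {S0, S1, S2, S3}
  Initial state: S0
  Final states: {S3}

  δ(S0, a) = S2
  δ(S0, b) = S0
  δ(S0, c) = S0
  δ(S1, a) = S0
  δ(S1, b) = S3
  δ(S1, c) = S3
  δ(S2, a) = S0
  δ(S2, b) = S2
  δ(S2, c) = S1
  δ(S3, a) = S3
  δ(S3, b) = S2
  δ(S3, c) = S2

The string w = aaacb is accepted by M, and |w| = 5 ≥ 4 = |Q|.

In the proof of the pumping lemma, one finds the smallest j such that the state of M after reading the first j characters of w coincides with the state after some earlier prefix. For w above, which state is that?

S0

State sequence: S0 -a-> S2 -a-> S0 -a-> S2 -c-> S1 -b-> S3
First repeat at step 2: S0 was already visited.

The earliest repeat is at step j = 2: M is in S0, which it already visited at step i = 0.
Pumping length from the standard proof: p = 4 (the number of states). The repeated state found above gives |xy| = j ≤ 4 and |y| = j − i ≥ 1.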